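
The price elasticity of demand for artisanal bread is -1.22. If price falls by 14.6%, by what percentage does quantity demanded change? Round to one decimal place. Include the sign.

17.8%

%ΔQ ≈ ε × %ΔP = (-1.22)(-14.6%) = 17.81%.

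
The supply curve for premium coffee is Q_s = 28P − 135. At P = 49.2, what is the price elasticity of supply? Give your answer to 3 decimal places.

At P = 49.2, Q_s = 1242.60.
dQ_s/dP = 28.
ε_s = (dQ_s/dP)(P/Q_s) = (28)(49.2/1242.60).

1.109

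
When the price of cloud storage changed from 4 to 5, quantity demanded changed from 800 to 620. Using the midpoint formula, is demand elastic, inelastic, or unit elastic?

elastic

Arc ε ≈ -1.141.
|ε| = 1.14 > 1.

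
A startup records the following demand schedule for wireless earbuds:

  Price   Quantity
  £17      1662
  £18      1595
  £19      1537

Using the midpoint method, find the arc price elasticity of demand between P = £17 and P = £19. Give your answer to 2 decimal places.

At P = 17, Q = 1662; at P = 19, Q = 1537.
ΔQ = -125, ΔP = 2. Midpoints: P̄ = 18.00, Q̄ = 1599.5.
ε = (ΔQ/ΔP)(P̄/Q̄) = (-125/2)(18.00/1599.5).

-0.70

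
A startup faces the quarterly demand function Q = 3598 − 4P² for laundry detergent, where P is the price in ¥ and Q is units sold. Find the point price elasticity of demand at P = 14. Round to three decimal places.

-0.557

At P = 14, Q = 2814.
dQ/dP = −8P = -112.
ε = (dQ/dP)(P/Q) = (-112)(14/2814).
|ε| < 1, so demand is inelastic at this price.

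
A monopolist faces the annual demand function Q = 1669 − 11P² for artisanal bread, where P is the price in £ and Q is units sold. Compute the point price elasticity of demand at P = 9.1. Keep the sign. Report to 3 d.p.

-2.403

At P = 9.1, Q = 758.090.
dQ/dP = −22P = -200.200.
ε = (dQ/dP)(P/Q) = (-200.200)(9.1/758.090).
|ε| > 1, so demand is elastic at this price.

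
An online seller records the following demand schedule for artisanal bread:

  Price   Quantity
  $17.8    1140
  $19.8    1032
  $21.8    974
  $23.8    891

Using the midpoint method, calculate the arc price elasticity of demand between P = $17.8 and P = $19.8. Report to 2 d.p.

-0.93

At P = 17.8, Q = 1140; at P = 19.8, Q = 1032.
ΔQ = -108, ΔP = 2.0. Midpoints: P̄ = 18.80, Q̄ = 1086.0.
ε = (ΔQ/ΔP)(P̄/Q̄) = (-108/2.0)(18.80/1086.0).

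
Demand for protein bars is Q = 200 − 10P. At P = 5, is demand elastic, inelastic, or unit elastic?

inelastic

Q = 150, dQ/dP = -10.
ε = (dQ/dP)(P/Q) ≈ -0.333.
|ε| = 0.33 < 1.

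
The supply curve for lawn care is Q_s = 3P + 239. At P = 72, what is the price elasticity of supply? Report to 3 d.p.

At P = 72, Q_s = 455.
dQ_s/dP = 3.
ε_s = (dQ_s/dP)(P/Q_s) = (3)(72/455).

0.475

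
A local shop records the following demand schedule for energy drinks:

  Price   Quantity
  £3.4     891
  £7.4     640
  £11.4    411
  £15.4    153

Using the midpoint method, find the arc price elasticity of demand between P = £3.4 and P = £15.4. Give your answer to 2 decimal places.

At P = 3.4, Q = 891; at P = 15.4, Q = 153.
ΔQ = -738, ΔP = 12.0. Midpoints: P̄ = 9.40, Q̄ = 522.0.
ε = (ΔQ/ΔP)(P̄/Q̄) = (-738/12.0)(9.40/522.0).

-1.11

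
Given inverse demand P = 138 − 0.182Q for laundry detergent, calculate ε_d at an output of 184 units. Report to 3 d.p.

At Q = 184, P = 138 − 0.182(184) = 104.51.
dP/dQ = −0.182, so dQ/dP = 1/(−0.182) = -5.495.
ε = (dQ/dP)(P/Q) = (-5.495)(104.51/184).

-3.121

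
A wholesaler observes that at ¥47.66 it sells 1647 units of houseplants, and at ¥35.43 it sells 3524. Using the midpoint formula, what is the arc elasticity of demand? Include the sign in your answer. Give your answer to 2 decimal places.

ΔQ = 3524 − 1647 = 1877; ΔP = 35.43 − 47.66 = -12.23.
Midpoints: P̄ = 41.55, Q̄ = 2585.5.
ε = (ΔQ/ΔP)(P̄/Q̄) = (1877/-12.23)(41.55/2585.5).

-2.47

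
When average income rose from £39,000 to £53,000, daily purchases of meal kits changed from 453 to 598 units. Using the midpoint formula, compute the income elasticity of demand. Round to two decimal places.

0.91

ΔQ = 145, ΔI = 14000. Midpoints: Ī = 46,000, Q̄ = 525.5.
ε_I = (ΔQ/ΔI)(Ī/Q̄) = (145/14000)(46000/525.5).
ε_I > 0, so the good is normal.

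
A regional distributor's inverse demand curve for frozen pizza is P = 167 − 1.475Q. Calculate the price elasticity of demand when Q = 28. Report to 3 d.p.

-3.044

At Q = 28, P = 167 − 1.475(28) = 125.70.
dP/dQ = −1.475, so dQ/dP = 1/(−1.475) = -0.678.
ε = (dQ/dP)(P/Q) = (-0.678)(125.70/28).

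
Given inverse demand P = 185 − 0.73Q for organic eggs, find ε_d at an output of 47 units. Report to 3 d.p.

-4.392

At Q = 47, P = 185 − 0.73(47) = 150.69.
dP/dQ = −0.73, so dQ/dP = 1/(−0.73) = -1.370.
ε = (dQ/dP)(P/Q) = (-1.370)(150.69/47).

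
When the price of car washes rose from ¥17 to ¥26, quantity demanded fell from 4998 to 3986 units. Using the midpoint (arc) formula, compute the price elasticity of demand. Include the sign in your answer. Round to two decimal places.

-0.54

ΔQ = 3986 − 4998 = -1012; ΔP = 26 − 17 = 9.
Midpoints: P̄ = 21.50, Q̄ = 4492.0.
ε = (ΔQ/ΔP)(P̄/Q̄) = (-1012/9)(21.50/4492.0).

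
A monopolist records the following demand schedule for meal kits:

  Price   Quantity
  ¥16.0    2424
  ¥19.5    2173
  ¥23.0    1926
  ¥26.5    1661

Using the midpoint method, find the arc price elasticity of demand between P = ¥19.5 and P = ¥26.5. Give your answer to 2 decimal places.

At P = 19.5, Q = 2173; at P = 26.5, Q = 1661.
ΔQ = -512, ΔP = 7.0. Midpoints: P̄ = 23.00, Q̄ = 1917.0.
ε = (ΔQ/ΔP)(P̄/Q̄) = (-512/7.0)(23.00/1917.0).

-0.88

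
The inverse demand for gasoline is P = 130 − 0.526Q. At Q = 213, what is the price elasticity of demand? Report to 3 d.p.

-0.160

At Q = 213, P = 130 − 0.526(213) = 17.96.
dP/dQ = −0.526, so dQ/dP = 1/(−0.526) = -1.901.
ε = (dQ/dP)(P/Q) = (-1.901)(17.96/213).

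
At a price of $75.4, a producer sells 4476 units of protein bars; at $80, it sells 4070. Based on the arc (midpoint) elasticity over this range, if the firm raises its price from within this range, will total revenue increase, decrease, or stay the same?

Arc ε = (-406/4.6)(77.70/4273.0) ≈ -1.605.
|ε| = 1.60 > 1, so demand is elastic. A price rise therefore reduces total revenue.

decrease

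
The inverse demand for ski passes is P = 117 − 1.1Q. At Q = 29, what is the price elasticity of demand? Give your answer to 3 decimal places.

At Q = 29, P = 117 − 1.1(29) = 85.10.
dP/dQ = −1.1, so dQ/dP = 1/(−1.1) = -0.909.
ε = (dQ/dP)(P/Q) = (-0.909)(85.10/29).

-2.668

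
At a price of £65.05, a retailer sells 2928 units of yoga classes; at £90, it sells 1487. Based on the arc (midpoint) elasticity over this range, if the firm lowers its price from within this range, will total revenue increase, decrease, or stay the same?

increase

Arc ε = (-1441/24.95)(77.53/2207.5) ≈ -2.028.
|ε| = 2.03 > 1, so demand is elastic. A price cut therefore raises total revenue.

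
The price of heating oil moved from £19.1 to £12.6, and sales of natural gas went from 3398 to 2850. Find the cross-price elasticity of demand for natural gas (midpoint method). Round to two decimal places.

ΔQ_x = 2850 − 3398 = -548; ΔP_y = 12.6 − 19.1 = -6.5.
Midpoints: P̄_y = 15.85, Q̄_x = 3124.0.
ε_xy = (ΔQ_x/ΔP_y)(P̄_y/Q̄_x) = (-548/-6.5)(15.85/3124.0).

0.43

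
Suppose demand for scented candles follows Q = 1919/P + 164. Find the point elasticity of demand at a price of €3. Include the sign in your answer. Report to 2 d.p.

-0.80

At P = 3, Q = 803.667.
dQ/dP = −1919/P² = -213.222.
ε = (dQ/dP)(P/Q) = (-213.222)(3/803.667).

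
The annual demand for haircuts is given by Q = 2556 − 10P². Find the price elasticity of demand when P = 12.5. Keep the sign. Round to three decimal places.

At P = 12.5, Q = 993.500.
dQ/dP = −20P = -250.
ε = (dQ/dP)(P/Q) = (-250)(12.5/993.500).
|ε| > 1, so demand is elastic at this price.

-3.145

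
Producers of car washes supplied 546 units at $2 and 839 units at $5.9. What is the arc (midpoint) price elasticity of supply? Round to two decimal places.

0.43

ΔQ = 839 − 546 = 293; ΔP = 5.9 − 2 = 3.9.
Midpoints: P̄ = 3.95, Q̄ = 692.5.
ε_s = (ΔQ/ΔP)(P̄/Q̄) = (293/3.9)(3.95/692.5).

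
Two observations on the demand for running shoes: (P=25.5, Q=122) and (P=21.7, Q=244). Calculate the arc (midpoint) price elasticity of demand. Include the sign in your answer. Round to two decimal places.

-4.14

ΔQ = 244 − 122 = 122; ΔP = 21.7 − 25.5 = -3.8.
Midpoints: P̄ = 23.60, Q̄ = 183.0.
ε = (ΔQ/ΔP)(P̄/Q̄) = (122/-3.8)(23.60/183.0).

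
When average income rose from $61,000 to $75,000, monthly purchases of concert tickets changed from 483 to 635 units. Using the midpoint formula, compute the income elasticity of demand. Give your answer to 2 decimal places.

1.32

ΔQ = 152, ΔI = 14000. Midpoints: Ī = 68,000, Q̄ = 559.0.
ε_I = (ΔQ/ΔI)(Ī/Q̄) = (152/14000)(68000/559.0).
ε_I > 0, so the good is normal.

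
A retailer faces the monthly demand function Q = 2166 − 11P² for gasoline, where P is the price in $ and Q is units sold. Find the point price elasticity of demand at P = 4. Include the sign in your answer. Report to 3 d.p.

At P = 4, Q = 1990.
dQ/dP = −22P = -88.
ε = (dQ/dP)(P/Q) = (-88)(4/1990).

-0.177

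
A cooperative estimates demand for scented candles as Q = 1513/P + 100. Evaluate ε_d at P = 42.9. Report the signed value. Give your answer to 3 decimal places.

At P = 42.9, Q = 135.268.
dQ/dP = −1513/P² = -0.822.
ε = (dQ/dP)(P/Q) = (-0.822)(42.9/135.268).
|ε| < 1, so demand is inelastic at this price.

-0.261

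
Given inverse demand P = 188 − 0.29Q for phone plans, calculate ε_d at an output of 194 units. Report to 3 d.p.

-2.342

At Q = 194, P = 188 − 0.29(194) = 131.74.
dP/dQ = −0.29, so dQ/dP = 1/(−0.29) = -3.448.
ε = (dQ/dP)(P/Q) = (-3.448)(131.74/194).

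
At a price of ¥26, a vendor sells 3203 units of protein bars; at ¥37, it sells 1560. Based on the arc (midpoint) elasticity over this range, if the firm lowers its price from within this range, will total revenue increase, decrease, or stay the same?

Arc ε = (-1643/11)(31.50/2381.5) ≈ -1.976.
|ε| = 1.98 > 1, so demand is elastic. A price cut therefore raises total revenue.

increase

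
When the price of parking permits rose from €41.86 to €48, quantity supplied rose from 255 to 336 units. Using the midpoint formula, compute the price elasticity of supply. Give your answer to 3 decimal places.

2.006

ΔQ = 336 − 255 = 81; ΔP = 48 − 41.86 = 6.14.
Midpoints: P̄ = 44.93, Q̄ = 295.5.
ε_s = (ΔQ/ΔP)(P̄/Q̄) = (81/6.14)(44.93/295.5).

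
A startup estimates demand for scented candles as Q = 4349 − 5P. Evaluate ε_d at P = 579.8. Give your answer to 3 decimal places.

At P = 579.8, Q = 1450.
dQ/dP = −5.
ε = (dQ/dP)(P/Q) = (-5)(579.8/1450).

-1.999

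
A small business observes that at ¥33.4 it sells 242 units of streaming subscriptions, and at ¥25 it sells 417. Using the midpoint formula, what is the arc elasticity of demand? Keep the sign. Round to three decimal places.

ΔQ = 417 − 242 = 175; ΔP = 25 − 33.4 = -8.4.
Midpoints: P̄ = 29.20, Q̄ = 329.5.
ε = (ΔQ/ΔP)(P̄/Q̄) = (175/-8.4)(29.20/329.5).

-1.846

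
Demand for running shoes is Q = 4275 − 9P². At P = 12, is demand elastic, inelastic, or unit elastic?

inelastic

Q = 2979, dQ/dP = -216.
ε = (dQ/dP)(P/Q) ≈ -0.870.
|ε| = 0.87 < 1.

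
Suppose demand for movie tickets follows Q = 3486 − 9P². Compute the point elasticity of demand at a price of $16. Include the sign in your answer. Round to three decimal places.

At P = 16, Q = 1182.
dQ/dP = −18P = -288.
ε = (dQ/dP)(P/Q) = (-288)(16/1182).
|ε| > 1, so demand is elastic at this price.

-3.898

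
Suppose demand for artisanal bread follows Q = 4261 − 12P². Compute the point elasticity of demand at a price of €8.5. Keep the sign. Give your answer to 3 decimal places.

At P = 8.5, Q = 3394.
dQ/dP = −24P = -204.
ε = (dQ/dP)(P/Q) = (-204)(8.5/3394).
|ε| < 1, so demand is inelastic at this price.

-0.511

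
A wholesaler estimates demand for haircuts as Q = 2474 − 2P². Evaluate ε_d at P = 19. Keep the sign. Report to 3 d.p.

-0.824

At P = 19, Q = 1752.
dQ/dP = −4P = -76.
ε = (dQ/dP)(P/Q) = (-76)(19/1752).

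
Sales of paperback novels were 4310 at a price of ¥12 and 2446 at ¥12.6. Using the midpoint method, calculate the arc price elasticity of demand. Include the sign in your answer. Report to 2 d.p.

-11.31

ΔQ = 2446 − 4310 = -1864; ΔP = 12.6 − 12 = 0.6.
Midpoints: P̄ = 12.30, Q̄ = 3378.0.
ε = (ΔQ/ΔP)(P̄/Q̄) = (-1864/0.6)(12.30/3378.0).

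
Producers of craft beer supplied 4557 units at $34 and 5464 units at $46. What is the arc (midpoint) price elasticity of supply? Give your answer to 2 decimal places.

0.60

ΔQ = 5464 − 4557 = 907; ΔP = 46 − 34 = 12.
Midpoints: P̄ = 40.00, Q̄ = 5010.5.
ε_s = (ΔQ/ΔP)(P̄/Q̄) = (907/12)(40.00/5010.5).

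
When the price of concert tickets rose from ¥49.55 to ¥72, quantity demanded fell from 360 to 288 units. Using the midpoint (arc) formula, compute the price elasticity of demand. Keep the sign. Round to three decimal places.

ΔQ = 288 − 360 = -72; ΔP = 72 − 49.55 = 22.45.
Midpoints: P̄ = 60.77, Q̄ = 324.0.
ε = (ΔQ/ΔP)(P̄/Q̄) = (-72/22.45)(60.77/324.0).

-0.602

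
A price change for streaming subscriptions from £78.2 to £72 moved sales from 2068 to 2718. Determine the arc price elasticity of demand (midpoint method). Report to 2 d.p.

-3.29

ΔQ = 2718 − 2068 = 650; ΔP = 72 − 78.2 = -6.2.
Midpoints: P̄ = 75.10, Q̄ = 2393.0.
ε = (ΔQ/ΔP)(P̄/Q̄) = (650/-6.2)(75.10/2393.0).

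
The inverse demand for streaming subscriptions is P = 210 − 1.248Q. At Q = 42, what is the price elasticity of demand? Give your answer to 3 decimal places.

-3.006

At Q = 42, P = 210 − 1.248(42) = 157.58.
dP/dQ = −1.248, so dQ/dP = 1/(−1.248) = -0.801.
ε = (dQ/dP)(P/Q) = (-0.801)(157.58/42).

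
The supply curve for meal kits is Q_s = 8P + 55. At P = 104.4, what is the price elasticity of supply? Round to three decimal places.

0.938

At P = 104.4, Q_s = 890.20.
dQ_s/dP = 8.
ε_s = (dQ_s/dP)(P/Q_s) = (8)(104.4/890.20).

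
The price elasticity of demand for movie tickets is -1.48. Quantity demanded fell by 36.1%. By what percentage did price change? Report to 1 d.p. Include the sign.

%ΔP ≈ %ΔQ / ε = (-36.1%)/(-1.48) = 24.39%.

24.4%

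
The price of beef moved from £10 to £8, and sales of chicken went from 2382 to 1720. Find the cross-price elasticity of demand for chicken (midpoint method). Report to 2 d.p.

1.45

ΔQ_x = 1720 − 2382 = -662; ΔP_y = 8 − 10 = -2.
Midpoints: P̄_y = 9.00, Q̄_x = 2051.0.
ε_xy = (ΔQ_x/ΔP_y)(P̄_y/Q̄_x) = (-662/-2)(9.00/2051.0).
ε_xy > 0, so the goods are substitutes.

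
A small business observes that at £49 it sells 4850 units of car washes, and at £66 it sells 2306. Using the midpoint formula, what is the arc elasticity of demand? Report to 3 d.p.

ΔQ = 2306 − 4850 = -2544; ΔP = 66 − 49 = 17.
Midpoints: P̄ = 57.50, Q̄ = 3578.0.
ε = (ΔQ/ΔP)(P̄/Q̄) = (-2544/17)(57.50/3578.0).

-2.405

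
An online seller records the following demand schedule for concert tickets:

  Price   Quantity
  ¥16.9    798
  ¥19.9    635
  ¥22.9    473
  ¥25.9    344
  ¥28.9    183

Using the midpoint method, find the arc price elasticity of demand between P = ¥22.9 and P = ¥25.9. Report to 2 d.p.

At P = 22.9, Q = 473; at P = 25.9, Q = 344.
ΔQ = -129, ΔP = 3.0. Midpoints: P̄ = 24.40, Q̄ = 408.5.
ε = (ΔQ/ΔP)(P̄/Q̄) = (-129/3.0)(24.40/408.5).

-2.57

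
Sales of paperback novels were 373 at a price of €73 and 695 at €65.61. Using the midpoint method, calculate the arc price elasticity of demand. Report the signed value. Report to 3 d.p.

ΔQ = 695 − 373 = 322; ΔP = 65.61 − 73 = -7.39.
Midpoints: P̄ = 69.31, Q̄ = 534.0.
ε = (ΔQ/ΔP)(P̄/Q̄) = (322/-7.39)(69.31/534.0).

-5.655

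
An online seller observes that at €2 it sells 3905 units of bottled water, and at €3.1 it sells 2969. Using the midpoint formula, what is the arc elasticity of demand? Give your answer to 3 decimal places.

ΔQ = 2969 − 3905 = -936; ΔP = 3.1 − 2 = 1.1.
Midpoints: P̄ = 2.55, Q̄ = 3437.0.
ε = (ΔQ/ΔP)(P̄/Q̄) = (-936/1.1)(2.55/3437.0).

-0.631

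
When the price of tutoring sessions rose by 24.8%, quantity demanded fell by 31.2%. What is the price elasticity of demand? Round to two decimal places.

-1.26

ε = %ΔQ / %ΔP = (-31.2)/(24.8) = -1.258.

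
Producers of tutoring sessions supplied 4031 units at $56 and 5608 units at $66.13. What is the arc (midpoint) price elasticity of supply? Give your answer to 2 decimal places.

ΔQ = 5608 − 4031 = 1577; ΔP = 66.13 − 56 = 10.13.
Midpoints: P̄ = 61.06, Q̄ = 4819.5.
ε_s = (ΔQ/ΔP)(P̄/Q̄) = (1577/10.13)(61.06/4819.5).

1.97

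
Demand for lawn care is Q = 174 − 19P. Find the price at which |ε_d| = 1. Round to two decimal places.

For linear demand Q = a − bP, ε = −bP/(a − bP). |ε| = 1 when bP = a − bP, i.e. P = a/(2b).
P = 174/(2·19) = 174/38 = 4.5789.

4.58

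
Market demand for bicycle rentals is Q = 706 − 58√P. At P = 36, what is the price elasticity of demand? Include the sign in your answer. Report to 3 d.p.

-0.486

At P = 36, Q = 358.
dQ/dP = −58/(2√P) = -4.833.
ε = (dQ/dP)(P/Q) = (-4.833)(36/358).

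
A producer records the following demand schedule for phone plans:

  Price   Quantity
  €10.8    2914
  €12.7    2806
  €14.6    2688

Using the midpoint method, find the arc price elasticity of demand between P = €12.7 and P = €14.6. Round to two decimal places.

At P = 12.7, Q = 2806; at P = 14.6, Q = 2688.
ΔQ = -118, ΔP = 1.9. Midpoints: P̄ = 13.65, Q̄ = 2747.0.
ε = (ΔQ/ΔP)(P̄/Q̄) = (-118/1.9)(13.65/2747.0).

-0.31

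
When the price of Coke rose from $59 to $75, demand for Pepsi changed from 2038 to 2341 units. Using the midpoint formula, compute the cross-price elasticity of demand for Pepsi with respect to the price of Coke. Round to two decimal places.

ΔQ_x = 2341 − 2038 = 303; ΔP_y = 75 − 59 = 16.
Midpoints: P̄_y = 67.00, Q̄_x = 2189.5.
ε_xy = (ΔQ_x/ΔP_y)(P̄_y/Q̄_x) = (303/16)(67.00/2189.5).
ε_xy > 0, so the goods are substitutes.

0.58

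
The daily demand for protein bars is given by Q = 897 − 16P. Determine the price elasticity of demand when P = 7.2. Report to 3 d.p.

At P = 7.2, Q = 781.800.
dQ/dP = −16.
ε = (dQ/dP)(P/Q) = (-16)(7.2/781.800).
|ε| < 1, so demand is inelastic at this price.

-0.147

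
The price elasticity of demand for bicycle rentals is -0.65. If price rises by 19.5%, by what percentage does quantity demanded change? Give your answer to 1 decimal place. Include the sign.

-12.7%

%ΔQ ≈ ε × %ΔP = (-0.65)(19.5%) = -12.68%.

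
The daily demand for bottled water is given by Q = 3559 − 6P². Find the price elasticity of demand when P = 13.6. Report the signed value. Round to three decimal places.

At P = 13.6, Q = 2449.240.
dQ/dP = −12P = -163.200.
ε = (dQ/dP)(P/Q) = (-163.200)(13.6/2449.240).

-0.906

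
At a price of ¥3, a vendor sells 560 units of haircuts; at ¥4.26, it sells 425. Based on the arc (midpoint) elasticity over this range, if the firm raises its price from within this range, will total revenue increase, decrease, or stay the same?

increase

Arc ε = (-135/1.26)(3.63/492.5) ≈ -0.790.
|ε| = 0.79 < 1, so demand is inelastic. A price rise therefore raises total revenue.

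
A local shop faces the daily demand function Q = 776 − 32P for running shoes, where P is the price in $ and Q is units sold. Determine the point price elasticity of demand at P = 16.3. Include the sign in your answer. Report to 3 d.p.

-2.050

At P = 16.3, Q = 254.400.
dQ/dP = −32.
ε = (dQ/dP)(P/Q) = (-32)(16.3/254.400).
|ε| > 1, so demand is elastic at this price.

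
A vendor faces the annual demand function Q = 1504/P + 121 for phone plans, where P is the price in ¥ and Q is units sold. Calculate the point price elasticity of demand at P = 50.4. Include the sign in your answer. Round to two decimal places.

-0.20

At P = 50.4, Q = 150.841.
dQ/dP = −1504/P² = -0.592.
ε = (dQ/dP)(P/Q) = (-0.592)(50.4/150.841).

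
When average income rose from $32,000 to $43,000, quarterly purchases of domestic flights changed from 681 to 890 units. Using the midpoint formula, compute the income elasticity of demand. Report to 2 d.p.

0.91

ΔQ = 209, ΔI = 11000. Midpoints: Ī = 37,500, Q̄ = 785.5.
ε_I = (ΔQ/ΔI)(Ī/Q̄) = (209/11000)(37500/785.5).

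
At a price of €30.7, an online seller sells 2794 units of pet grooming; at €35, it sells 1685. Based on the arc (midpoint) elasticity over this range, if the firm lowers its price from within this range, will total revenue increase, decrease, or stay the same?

Arc ε = (-1109/4.3)(32.85/2239.5) ≈ -3.783.
|ε| = 3.78 > 1, so demand is elastic. A price cut therefore raises total revenue.

increase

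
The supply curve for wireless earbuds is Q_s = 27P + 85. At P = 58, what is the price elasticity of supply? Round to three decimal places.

0.949

At P = 58, Q_s = 1651.
dQ_s/dP = 27.
ε_s = (dQ_s/dP)(P/Q_s) = (27)(58/1651).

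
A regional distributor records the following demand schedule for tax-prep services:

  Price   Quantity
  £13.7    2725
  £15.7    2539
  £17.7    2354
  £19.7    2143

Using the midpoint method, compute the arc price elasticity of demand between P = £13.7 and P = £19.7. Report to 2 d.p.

At P = 13.7, Q = 2725; at P = 19.7, Q = 2143.
ΔQ = -582, ΔP = 6.0. Midpoints: P̄ = 16.70, Q̄ = 2434.0.
ε = (ΔQ/ΔP)(P̄/Q̄) = (-582/6.0)(16.70/2434.0).

-0.67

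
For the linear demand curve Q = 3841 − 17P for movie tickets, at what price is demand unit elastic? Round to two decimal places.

112.97

For linear demand Q = a − bP, ε = −bP/(a − bP). |ε| = 1 when bP = a − bP, i.e. P = a/(2b).
P = 3841/(2·17) = 3841/34 = 112.9706.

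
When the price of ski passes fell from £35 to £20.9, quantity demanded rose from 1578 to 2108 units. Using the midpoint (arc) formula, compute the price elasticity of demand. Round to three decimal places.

-0.570

ΔQ = 2108 − 1578 = 530; ΔP = 20.9 − 35 = -14.1.
Midpoints: P̄ = 27.95, Q̄ = 1843.0.
ε = (ΔQ/ΔP)(P̄/Q̄) = (530/-14.1)(27.95/1843.0).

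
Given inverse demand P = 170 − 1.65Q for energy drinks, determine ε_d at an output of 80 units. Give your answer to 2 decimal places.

At Q = 80, P = 170 − 1.65(80) = 38.00.
dP/dQ = −1.65, so dQ/dP = 1/(−1.65) = -0.606.
ε = (dQ/dP)(P/Q) = (-0.606)(38.00/80).

-0.29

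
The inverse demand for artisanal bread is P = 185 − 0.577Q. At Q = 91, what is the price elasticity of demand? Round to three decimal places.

-2.523

At Q = 91, P = 185 − 0.577(91) = 132.49.
dP/dQ = −0.577, so dQ/dP = 1/(−0.577) = -1.733.
ε = (dQ/dP)(P/Q) = (-1.733)(132.49/91).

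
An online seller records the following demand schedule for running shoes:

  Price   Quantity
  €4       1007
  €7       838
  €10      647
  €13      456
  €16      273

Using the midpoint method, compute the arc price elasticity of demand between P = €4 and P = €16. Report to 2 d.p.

At P = 4, Q = 1007; at P = 16, Q = 273.
ΔQ = -734, ΔP = 12. Midpoints: P̄ = 10.00, Q̄ = 640.0.
ε = (ΔQ/ΔP)(P̄/Q̄) = (-734/12)(10.00/640.0).

-0.96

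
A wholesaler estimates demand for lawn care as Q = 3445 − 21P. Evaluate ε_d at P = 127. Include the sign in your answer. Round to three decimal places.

At P = 127, Q = 778.
dQ/dP = −21.
ε = (dQ/dP)(P/Q) = (-21)(127/778).

-3.428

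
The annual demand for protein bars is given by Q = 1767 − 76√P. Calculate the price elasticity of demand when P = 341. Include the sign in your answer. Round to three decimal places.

At P = 341, Q = 363.570.
dQ/dP = −76/(2√P) = -2.058.
ε = (dQ/dP)(P/Q) = (-2.058)(341/363.570).

-1.930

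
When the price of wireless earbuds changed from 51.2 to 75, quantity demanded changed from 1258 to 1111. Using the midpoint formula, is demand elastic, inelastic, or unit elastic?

Arc ε ≈ -0.329.
|ε| = 0.33 < 1.

inelastic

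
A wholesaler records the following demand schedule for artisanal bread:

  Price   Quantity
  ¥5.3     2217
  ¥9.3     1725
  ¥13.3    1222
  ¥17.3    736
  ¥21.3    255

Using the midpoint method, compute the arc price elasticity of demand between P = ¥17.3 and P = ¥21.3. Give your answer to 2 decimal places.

-4.68

At P = 17.3, Q = 736; at P = 21.3, Q = 255.
ΔQ = -481, ΔP = 4.0. Midpoints: P̄ = 19.30, Q̄ = 495.5.
ε = (ΔQ/ΔP)(P̄/Q̄) = (-481/4.0)(19.30/495.5).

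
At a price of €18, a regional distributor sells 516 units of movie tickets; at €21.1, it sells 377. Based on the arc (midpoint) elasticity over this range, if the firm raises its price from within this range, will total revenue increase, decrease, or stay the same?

decrease

Arc ε = (-139/3.1)(19.55/446.5) ≈ -1.963.
|ε| = 1.96 > 1, so demand is elastic. A price rise therefore reduces total revenue.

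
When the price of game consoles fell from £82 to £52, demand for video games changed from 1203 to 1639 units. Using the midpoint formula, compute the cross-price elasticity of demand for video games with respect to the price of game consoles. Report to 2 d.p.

-0.69

ΔQ_x = 1639 − 1203 = 436; ΔP_y = 52 − 82 = -30.
Midpoints: P̄_y = 67.00, Q̄_x = 1421.0.
ε_xy = (ΔQ_x/ΔP_y)(P̄_y/Q̄_x) = (436/-30)(67.00/1421.0).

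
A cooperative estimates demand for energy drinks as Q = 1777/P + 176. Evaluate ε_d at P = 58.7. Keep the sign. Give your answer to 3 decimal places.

-0.147

At P = 58.7, Q = 206.273.
dQ/dP = −1777/P² = -0.516.
ε = (dQ/dP)(P/Q) = (-0.516)(58.7/206.273).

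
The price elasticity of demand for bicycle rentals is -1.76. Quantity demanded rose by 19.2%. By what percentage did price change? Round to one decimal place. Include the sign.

%ΔP ≈ %ΔQ / ε = (19.2%)/(-1.76) = -10.91%.

-10.9%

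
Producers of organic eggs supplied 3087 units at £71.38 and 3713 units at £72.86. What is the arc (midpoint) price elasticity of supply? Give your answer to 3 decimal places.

8.972

ΔQ = 3713 − 3087 = 626; ΔP = 72.86 − 71.38 = 1.48.
Midpoints: P̄ = 72.12, Q̄ = 3400.0.
ε_s = (ΔQ/ΔP)(P̄/Q̄) = (626/1.48)(72.12/3400.0).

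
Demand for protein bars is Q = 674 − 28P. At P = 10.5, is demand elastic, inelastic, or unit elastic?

Q = 380, dQ/dP = -28.
ε = (dQ/dP)(P/Q) ≈ -0.774.
|ε| = 0.77 < 1.

inelastic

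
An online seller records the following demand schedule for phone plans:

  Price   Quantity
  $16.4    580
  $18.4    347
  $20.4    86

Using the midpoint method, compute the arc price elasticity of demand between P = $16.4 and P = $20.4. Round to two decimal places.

-6.82

At P = 16.4, Q = 580; at P = 20.4, Q = 86.
ΔQ = -494, ΔP = 4.0. Midpoints: P̄ = 18.40, Q̄ = 333.0.
ε = (ΔQ/ΔP)(P̄/Q̄) = (-494/4.0)(18.40/333.0).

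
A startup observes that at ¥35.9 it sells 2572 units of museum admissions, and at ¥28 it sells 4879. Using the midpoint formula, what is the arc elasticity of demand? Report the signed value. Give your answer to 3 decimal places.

ΔQ = 4879 − 2572 = 2307; ΔP = 28 − 35.9 = -7.9.
Midpoints: P̄ = 31.95, Q̄ = 3725.5.
ε = (ΔQ/ΔP)(P̄/Q̄) = (2307/-7.9)(31.95/3725.5).

-2.504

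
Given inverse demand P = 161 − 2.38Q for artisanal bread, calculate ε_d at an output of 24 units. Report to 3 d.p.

-1.819

At Q = 24, P = 161 − 2.38(24) = 103.88.
dP/dQ = −2.38, so dQ/dP = 1/(−2.38) = -0.420.
ε = (dQ/dP)(P/Q) = (-0.420)(103.88/24).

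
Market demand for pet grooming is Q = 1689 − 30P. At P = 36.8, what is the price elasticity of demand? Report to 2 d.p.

At P = 36.8, Q = 585.
dQ/dP = −30.
ε = (dQ/dP)(P/Q) = (-30)(36.8/585).

-1.89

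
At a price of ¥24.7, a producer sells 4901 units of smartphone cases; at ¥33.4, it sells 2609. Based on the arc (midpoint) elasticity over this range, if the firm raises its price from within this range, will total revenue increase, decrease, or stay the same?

decrease

Arc ε = (-2292/8.7)(29.05/3755.0) ≈ -2.038.
|ε| = 2.04 > 1, so demand is elastic. A price rise therefore reduces total revenue.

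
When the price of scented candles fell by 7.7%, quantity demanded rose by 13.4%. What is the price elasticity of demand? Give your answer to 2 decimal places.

-1.74

ε = %ΔQ / %ΔP = (13.4)/(-7.7) = -1.740.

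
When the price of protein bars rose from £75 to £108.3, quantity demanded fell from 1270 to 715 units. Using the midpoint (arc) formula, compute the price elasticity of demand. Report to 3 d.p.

-1.539

ΔQ = 715 − 1270 = -555; ΔP = 108.3 − 75 = 33.3.
Midpoints: P̄ = 91.65, Q̄ = 992.5.
ε = (ΔQ/ΔP)(P̄/Q̄) = (-555/33.3)(91.65/992.5).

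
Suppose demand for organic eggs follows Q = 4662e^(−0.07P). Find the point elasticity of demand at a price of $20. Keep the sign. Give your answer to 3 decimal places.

At P = 20, Q = 1149.635.
dQ/dP = −0.07·4662e^(−0.07P) = −0.07Q = -80.474.
ε = (dQ/dP)(P/Q) = (-80.474)(20/1149.635).

-1.400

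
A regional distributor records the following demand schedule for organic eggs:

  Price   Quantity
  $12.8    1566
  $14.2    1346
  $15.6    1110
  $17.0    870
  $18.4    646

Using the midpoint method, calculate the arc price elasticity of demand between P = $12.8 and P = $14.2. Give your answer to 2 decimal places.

At P = 12.8, Q = 1566; at P = 14.2, Q = 1346.
ΔQ = -220, ΔP = 1.4. Midpoints: P̄ = 13.50, Q̄ = 1456.0.
ε = (ΔQ/ΔP)(P̄/Q̄) = (-220/1.4)(13.50/1456.0).

-1.46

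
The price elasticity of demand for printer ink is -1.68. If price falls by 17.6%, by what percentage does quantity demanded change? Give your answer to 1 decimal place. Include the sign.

29.6%

%ΔQ ≈ ε × %ΔP = (-1.68)(-17.6%) = 29.57%.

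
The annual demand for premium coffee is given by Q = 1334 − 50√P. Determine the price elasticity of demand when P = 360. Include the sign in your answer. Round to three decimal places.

At P = 360, Q = 385.317.
dQ/dP = −50/(2√P) = -1.318.
ε = (dQ/dP)(P/Q) = (-1.318)(360/385.317).

-1.231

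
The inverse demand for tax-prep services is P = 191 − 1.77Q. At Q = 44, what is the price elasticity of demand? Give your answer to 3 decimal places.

-1.452

At Q = 44, P = 191 − 1.77(44) = 113.12.
dP/dQ = −1.77, so dQ/dP = 1/(−1.77) = -0.565.
ε = (dQ/dP)(P/Q) = (-0.565)(113.12/44).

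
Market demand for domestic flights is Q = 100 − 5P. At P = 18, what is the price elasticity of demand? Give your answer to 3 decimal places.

-9.000

At P = 18, Q = 10.
dQ/dP = −5.
ε = (dQ/dP)(P/Q) = (-5)(18/10).
|ε| > 1, so demand is elastic at this price.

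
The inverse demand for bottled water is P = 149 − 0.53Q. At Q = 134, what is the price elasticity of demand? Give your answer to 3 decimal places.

At Q = 134, P = 149 − 0.53(134) = 77.98.
dP/dQ = −0.53, so dQ/dP = 1/(−0.53) = -1.887.
ε = (dQ/dP)(P/Q) = (-1.887)(77.98/134).

-1.098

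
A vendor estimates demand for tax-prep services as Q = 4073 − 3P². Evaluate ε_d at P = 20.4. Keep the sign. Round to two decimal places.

At P = 20.4, Q = 2824.520.
dQ/dP = −6P = -122.400.
ε = (dQ/dP)(P/Q) = (-122.400)(20.4/2824.520).

-0.88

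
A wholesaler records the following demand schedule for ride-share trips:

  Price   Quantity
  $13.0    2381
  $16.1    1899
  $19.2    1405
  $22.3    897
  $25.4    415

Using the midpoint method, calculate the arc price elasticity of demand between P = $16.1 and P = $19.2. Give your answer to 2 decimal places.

-1.70

At P = 16.1, Q = 1899; at P = 19.2, Q = 1405.
ΔQ = -494, ΔP = 3.1. Midpoints: P̄ = 17.65, Q̄ = 1652.0.
ε = (ΔQ/ΔP)(P̄/Q̄) = (-494/3.1)(17.65/1652.0).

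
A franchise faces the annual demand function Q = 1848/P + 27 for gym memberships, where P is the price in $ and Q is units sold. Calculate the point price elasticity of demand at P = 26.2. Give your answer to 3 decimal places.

At P = 26.2, Q = 97.534.
dQ/dP = −1848/P² = -2.692.
ε = (dQ/dP)(P/Q) = (-2.692)(26.2/97.534).

-0.723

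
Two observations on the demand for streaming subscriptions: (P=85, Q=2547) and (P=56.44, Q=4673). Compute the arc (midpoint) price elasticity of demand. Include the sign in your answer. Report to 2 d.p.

ΔQ = 4673 − 2547 = 2126; ΔP = 56.44 − 85 = -28.56.
Midpoints: P̄ = 70.72, Q̄ = 3610.0.
ε = (ΔQ/ΔP)(P̄/Q̄) = (2126/-28.56)(70.72/3610.0).

-1.46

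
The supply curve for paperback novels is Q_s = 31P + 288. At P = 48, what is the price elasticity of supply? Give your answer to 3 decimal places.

0.838

At P = 48, Q_s = 1776.
dQ_s/dP = 31.
ε_s = (dQ_s/dP)(P/Q_s) = (31)(48/1776).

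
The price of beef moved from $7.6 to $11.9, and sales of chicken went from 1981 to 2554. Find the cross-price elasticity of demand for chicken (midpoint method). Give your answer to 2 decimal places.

0.57

ΔQ_x = 2554 − 1981 = 573; ΔP_y = 11.9 − 7.6 = 4.3.
Midpoints: P̄_y = 9.75, Q̄_x = 2267.5.
ε_xy = (ΔQ_x/ΔP_y)(P̄_y/Q̄_x) = (573/4.3)(9.75/2267.5).
ε_xy > 0, so the goods are substitutes.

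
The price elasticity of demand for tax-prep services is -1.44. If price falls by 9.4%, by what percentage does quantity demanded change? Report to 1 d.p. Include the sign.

13.5%

%ΔQ ≈ ε × %ΔP = (-1.44)(-9.4%) = 13.54%.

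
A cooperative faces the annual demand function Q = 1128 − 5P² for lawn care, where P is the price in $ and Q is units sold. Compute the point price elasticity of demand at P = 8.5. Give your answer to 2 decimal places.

-0.94

At P = 8.5, Q = 766.750.
dQ/dP = −10P = -85.
ε = (dQ/dP)(P/Q) = (-85)(8.5/766.750).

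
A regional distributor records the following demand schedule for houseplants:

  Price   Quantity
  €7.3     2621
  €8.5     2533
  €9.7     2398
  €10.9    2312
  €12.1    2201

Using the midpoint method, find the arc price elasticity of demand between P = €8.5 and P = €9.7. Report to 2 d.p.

At P = 8.5, Q = 2533; at P = 9.7, Q = 2398.
ΔQ = -135, ΔP = 1.2. Midpoints: P̄ = 9.10, Q̄ = 2465.5.
ε = (ΔQ/ΔP)(P̄/Q̄) = (-135/1.2)(9.10/2465.5).

-0.42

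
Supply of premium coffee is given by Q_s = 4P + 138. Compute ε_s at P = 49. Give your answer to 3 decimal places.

At P = 49, Q_s = 334.
dQ_s/dP = 4.
ε_s = (dQ_s/dP)(P/Q_s) = (4)(49/334).

0.587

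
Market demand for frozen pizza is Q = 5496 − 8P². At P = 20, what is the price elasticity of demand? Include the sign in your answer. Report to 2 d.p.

At P = 20, Q = 2296.
dQ/dP = −16P = -320.
ε = (dQ/dP)(P/Q) = (-320)(20/2296).
|ε| > 1, so demand is elastic at this price.

-2.79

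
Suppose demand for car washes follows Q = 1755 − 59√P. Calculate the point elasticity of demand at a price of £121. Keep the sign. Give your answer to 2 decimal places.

At P = 121, Q = 1106.
dQ/dP = −59/(2√P) = -2.682.
ε = (dQ/dP)(P/Q) = (-2.682)(121/1106).
|ε| < 1, so demand is inelastic at this price.

-0.29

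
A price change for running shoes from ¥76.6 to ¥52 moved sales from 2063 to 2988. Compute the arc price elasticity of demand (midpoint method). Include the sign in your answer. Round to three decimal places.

-0.957

ΔQ = 2988 − 2063 = 925; ΔP = 52 − 76.6 = -24.6.
Midpoints: P̄ = 64.30, Q̄ = 2525.5.
ε = (ΔQ/ΔP)(P̄/Q̄) = (925/-24.6)(64.30/2525.5).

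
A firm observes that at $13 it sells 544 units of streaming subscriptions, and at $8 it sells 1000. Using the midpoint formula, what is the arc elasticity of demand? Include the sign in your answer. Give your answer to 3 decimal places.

ΔQ = 1000 − 544 = 456; ΔP = 8 − 13 = -5.
Midpoints: P̄ = 10.50, Q̄ = 772.0.
ε = (ΔQ/ΔP)(P̄/Q̄) = (456/-5)(10.50/772.0).

-1.240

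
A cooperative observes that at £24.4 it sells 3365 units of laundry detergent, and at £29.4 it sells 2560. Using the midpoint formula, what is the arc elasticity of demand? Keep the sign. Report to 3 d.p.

ΔQ = 2560 − 3365 = -805; ΔP = 29.4 − 24.4 = 5.
Midpoints: P̄ = 26.90, Q̄ = 2962.5.
ε = (ΔQ/ΔP)(P̄/Q̄) = (-805/5)(26.90/2962.5).

-1.462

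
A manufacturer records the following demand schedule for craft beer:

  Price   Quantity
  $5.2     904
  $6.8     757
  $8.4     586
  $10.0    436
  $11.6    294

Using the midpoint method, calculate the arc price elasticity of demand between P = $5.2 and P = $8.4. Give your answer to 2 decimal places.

-0.91

At P = 5.2, Q = 904; at P = 8.4, Q = 586.
ΔQ = -318, ΔP = 3.2. Midpoints: P̄ = 6.80, Q̄ = 745.0.
ε = (ΔQ/ΔP)(P̄/Q̄) = (-318/3.2)(6.80/745.0).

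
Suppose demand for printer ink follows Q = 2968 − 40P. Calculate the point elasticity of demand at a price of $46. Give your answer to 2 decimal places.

At P = 46, Q = 1128.
dQ/dP = −40.
ε = (dQ/dP)(P/Q) = (-40)(46/1128).

-1.63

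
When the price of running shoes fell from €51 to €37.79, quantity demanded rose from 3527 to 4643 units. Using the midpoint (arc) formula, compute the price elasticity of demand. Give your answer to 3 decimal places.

ΔQ = 4643 − 3527 = 1116; ΔP = 37.79 − 51 = -13.21.
Midpoints: P̄ = 44.39, Q̄ = 4085.0.
ε = (ΔQ/ΔP)(P̄/Q̄) = (1116/-13.21)(44.39/4085.0).

-0.918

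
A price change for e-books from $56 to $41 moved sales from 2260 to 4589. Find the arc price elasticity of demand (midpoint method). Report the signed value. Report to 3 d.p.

-2.199

ΔQ = 4589 − 2260 = 2329; ΔP = 41 − 56 = -15.
Midpoints: P̄ = 48.50, Q̄ = 3424.5.
ε = (ΔQ/ΔP)(P̄/Q̄) = (2329/-15)(48.50/3424.5).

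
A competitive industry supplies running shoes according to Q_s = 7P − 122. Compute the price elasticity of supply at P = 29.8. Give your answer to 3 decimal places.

At P = 29.8, Q_s = 86.60.
dQ_s/dP = 7.
ε_s = (dQ_s/dP)(P/Q_s) = (7)(29.8/86.60).

2.409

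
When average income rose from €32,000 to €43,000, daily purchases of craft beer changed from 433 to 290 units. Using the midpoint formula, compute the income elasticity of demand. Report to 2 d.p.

ΔQ = -143, ΔI = 11000. Midpoints: Ī = 37,500, Q̄ = 361.5.
ε_I = (ΔQ/ΔI)(Ī/Q̄) = (-143/11000)(37500/361.5).

-1.35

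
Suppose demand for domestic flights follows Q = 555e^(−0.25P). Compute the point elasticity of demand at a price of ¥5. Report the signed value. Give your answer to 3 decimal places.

At P = 5, Q = 159.010.
dQ/dP = −0.25·555e^(−0.25P) = −0.25Q = -39.753.
ε = (dQ/dP)(P/Q) = (-39.753)(5/159.010).

-1.250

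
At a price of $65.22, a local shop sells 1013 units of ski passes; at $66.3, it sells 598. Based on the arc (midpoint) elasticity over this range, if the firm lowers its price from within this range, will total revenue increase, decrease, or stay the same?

increase

Arc ε = (-415/1.08)(65.76/805.5) ≈ -31.370.
|ε| = 31.37 > 1, so demand is elastic. A price cut therefore raises total revenue.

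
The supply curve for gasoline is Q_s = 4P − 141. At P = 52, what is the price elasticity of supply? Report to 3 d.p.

3.104

At P = 52, Q_s = 67.
dQ_s/dP = 4.
ε_s = (dQ_s/dP)(P/Q_s) = (4)(52/67).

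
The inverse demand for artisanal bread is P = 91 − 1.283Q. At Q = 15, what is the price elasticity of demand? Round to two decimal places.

-3.73

At Q = 15, P = 91 − 1.283(15) = 71.75.
dP/dQ = −1.283, so dQ/dP = 1/(−1.283) = -0.779.
ε = (dQ/dP)(P/Q) = (-0.779)(71.75/15).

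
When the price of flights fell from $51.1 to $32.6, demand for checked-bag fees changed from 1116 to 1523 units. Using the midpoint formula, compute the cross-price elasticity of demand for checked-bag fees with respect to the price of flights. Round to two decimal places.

-0.70

ΔQ_x = 1523 − 1116 = 407; ΔP_y = 32.6 − 51.1 = -18.5.
Midpoints: P̄_y = 41.85, Q̄_x = 1319.5.
ε_xy = (ΔQ_x/ΔP_y)(P̄_y/Q̄_x) = (407/-18.5)(41.85/1319.5).
ε_xy < 0, so the goods are complements.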